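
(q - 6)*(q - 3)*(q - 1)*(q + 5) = q^4 - 5*q^3 - 23*q^2 + 117*q - 90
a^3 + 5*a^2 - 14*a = a*(a - 2)*(a + 7)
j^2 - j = j*(j - 1)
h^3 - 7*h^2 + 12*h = h*(h - 4)*(h - 3)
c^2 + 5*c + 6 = (c + 2)*(c + 3)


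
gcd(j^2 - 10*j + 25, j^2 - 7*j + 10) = j - 5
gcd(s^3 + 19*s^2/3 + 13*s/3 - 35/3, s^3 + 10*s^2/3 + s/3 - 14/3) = s^2 + 4*s/3 - 7/3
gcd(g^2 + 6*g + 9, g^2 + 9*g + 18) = g + 3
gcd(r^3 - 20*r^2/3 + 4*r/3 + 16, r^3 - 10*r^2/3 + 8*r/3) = r - 2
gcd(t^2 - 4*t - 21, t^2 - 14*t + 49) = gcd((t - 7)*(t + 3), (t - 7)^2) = t - 7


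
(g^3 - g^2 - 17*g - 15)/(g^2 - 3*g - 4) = (g^2 - 2*g - 15)/(g - 4)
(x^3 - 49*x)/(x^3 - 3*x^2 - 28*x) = (x + 7)/(x + 4)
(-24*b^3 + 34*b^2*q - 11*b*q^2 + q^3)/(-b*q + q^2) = 24*b^2/q - 10*b + q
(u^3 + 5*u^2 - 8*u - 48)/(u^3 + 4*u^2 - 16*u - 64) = (u - 3)/(u - 4)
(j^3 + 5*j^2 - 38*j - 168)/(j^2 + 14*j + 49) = (j^2 - 2*j - 24)/(j + 7)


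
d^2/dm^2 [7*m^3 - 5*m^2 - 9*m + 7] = 42*m - 10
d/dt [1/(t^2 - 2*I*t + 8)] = 2*(-t + I)/(t^2 - 2*I*t + 8)^2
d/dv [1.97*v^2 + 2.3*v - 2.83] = 3.94*v + 2.3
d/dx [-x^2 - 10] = -2*x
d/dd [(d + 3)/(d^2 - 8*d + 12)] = (d^2 - 8*d - 2*(d - 4)*(d + 3) + 12)/(d^2 - 8*d + 12)^2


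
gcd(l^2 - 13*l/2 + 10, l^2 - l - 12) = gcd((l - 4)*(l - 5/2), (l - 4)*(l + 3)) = l - 4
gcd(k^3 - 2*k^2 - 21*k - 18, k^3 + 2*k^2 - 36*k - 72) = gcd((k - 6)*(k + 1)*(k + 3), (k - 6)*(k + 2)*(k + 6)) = k - 6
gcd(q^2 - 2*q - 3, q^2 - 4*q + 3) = q - 3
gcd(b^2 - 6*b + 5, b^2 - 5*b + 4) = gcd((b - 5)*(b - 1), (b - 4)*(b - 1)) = b - 1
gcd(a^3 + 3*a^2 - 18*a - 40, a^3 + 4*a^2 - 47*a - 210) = a + 5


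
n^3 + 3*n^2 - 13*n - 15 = (n - 3)*(n + 1)*(n + 5)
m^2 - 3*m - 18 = (m - 6)*(m + 3)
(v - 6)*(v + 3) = v^2 - 3*v - 18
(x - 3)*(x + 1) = x^2 - 2*x - 3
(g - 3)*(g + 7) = g^2 + 4*g - 21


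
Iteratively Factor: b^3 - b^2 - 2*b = (b)*(b^2 - b - 2) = b*(b - 2)*(b + 1)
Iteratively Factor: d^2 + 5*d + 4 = (d + 4)*(d + 1)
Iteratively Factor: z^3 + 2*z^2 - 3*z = (z + 3)*(z^2 - z) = z*(z + 3)*(z - 1)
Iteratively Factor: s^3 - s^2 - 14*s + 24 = (s + 4)*(s^2 - 5*s + 6) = (s - 3)*(s + 4)*(s - 2)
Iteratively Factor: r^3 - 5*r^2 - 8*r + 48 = (r + 3)*(r^2 - 8*r + 16) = (r - 4)*(r + 3)*(r - 4)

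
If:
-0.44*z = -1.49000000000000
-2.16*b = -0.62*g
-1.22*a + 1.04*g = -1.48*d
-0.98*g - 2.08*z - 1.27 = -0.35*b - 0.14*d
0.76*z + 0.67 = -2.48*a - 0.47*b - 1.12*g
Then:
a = 2.83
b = -2.34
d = 8.07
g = -8.17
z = 3.39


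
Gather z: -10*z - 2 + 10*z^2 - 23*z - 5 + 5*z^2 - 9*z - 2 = 15*z^2 - 42*z - 9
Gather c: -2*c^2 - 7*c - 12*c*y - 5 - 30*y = -2*c^2 + c*(-12*y - 7) - 30*y - 5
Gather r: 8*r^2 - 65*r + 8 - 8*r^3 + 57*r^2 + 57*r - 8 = -8*r^3 + 65*r^2 - 8*r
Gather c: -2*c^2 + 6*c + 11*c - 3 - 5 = -2*c^2 + 17*c - 8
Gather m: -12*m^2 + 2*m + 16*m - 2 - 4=-12*m^2 + 18*m - 6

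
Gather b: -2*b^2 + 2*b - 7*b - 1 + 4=-2*b^2 - 5*b + 3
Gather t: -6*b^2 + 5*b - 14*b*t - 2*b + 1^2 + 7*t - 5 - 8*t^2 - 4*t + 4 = -6*b^2 + 3*b - 8*t^2 + t*(3 - 14*b)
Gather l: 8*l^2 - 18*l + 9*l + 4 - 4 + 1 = 8*l^2 - 9*l + 1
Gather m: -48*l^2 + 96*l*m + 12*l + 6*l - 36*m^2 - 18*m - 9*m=-48*l^2 + 18*l - 36*m^2 + m*(96*l - 27)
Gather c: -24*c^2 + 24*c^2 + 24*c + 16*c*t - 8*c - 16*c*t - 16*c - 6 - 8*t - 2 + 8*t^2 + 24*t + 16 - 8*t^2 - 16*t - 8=0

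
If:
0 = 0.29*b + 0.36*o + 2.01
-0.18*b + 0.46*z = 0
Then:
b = 2.55555555555556*z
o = -2.05864197530864*z - 5.58333333333333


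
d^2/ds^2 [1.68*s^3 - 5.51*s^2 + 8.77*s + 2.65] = 10.08*s - 11.02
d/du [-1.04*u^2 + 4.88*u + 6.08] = 4.88 - 2.08*u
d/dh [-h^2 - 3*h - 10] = -2*h - 3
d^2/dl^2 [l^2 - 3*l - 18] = 2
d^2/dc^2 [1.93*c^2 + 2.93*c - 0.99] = 3.86000000000000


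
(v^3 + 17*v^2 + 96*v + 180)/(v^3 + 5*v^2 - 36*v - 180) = (v + 6)/(v - 6)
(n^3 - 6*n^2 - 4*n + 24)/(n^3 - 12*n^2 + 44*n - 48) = (n + 2)/(n - 4)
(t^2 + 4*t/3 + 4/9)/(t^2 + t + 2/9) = (3*t + 2)/(3*t + 1)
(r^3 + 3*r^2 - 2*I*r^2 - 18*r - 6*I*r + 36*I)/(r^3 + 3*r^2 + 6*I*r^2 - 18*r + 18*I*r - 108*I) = (r - 2*I)/(r + 6*I)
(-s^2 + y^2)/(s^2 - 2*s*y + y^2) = (s + y)/(-s + y)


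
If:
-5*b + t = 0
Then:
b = t/5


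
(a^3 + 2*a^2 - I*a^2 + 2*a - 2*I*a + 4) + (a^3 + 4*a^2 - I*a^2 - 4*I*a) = 2*a^3 + 6*a^2 - 2*I*a^2 + 2*a - 6*I*a + 4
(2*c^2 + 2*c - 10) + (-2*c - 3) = 2*c^2 - 13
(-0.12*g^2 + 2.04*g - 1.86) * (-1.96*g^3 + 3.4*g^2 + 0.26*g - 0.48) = 0.2352*g^5 - 4.4064*g^4 + 10.5504*g^3 - 5.736*g^2 - 1.4628*g + 0.8928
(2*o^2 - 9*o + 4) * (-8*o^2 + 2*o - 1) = -16*o^4 + 76*o^3 - 52*o^2 + 17*o - 4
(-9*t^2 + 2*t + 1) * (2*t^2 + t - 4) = -18*t^4 - 5*t^3 + 40*t^2 - 7*t - 4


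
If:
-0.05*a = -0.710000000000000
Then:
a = 14.20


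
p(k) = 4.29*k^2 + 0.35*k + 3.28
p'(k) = 8.58*k + 0.35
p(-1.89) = 17.94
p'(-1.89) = -15.87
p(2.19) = 24.62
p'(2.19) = 19.14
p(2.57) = 32.51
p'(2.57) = 22.40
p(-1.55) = 13.04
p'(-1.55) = -12.95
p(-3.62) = 58.23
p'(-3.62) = -30.71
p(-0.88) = 6.29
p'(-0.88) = -7.20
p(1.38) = 11.93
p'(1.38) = 12.19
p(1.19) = 9.77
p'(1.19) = 10.56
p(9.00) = 353.92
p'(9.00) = 77.57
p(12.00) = 625.24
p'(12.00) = 103.31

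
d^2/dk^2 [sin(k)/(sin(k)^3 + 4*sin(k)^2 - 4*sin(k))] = 2*(-2*sin(k)^4 - 6*sin(k)^3 - 13*sin(k)^2 + 4*sin(k) + 20)/(sin(k)^2 + 4*sin(k) - 4)^3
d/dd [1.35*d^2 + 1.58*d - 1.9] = 2.7*d + 1.58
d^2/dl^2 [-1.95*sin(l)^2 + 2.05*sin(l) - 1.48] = -2.05*sin(l) - 3.9*cos(2*l)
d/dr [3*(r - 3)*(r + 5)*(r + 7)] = 9*r^2 + 54*r - 3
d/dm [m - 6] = 1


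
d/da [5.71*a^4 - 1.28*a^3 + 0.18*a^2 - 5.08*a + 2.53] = 22.84*a^3 - 3.84*a^2 + 0.36*a - 5.08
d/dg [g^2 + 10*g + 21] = 2*g + 10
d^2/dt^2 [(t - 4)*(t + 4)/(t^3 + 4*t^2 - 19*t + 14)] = 2*(t^6 - 39*t^4 - 534*t^3 - 24*t^2 + 4320*t - 4684)/(t^9 + 12*t^8 - 9*t^7 - 350*t^6 + 507*t^5 + 3408*t^4 - 12655*t^3 + 17514*t^2 - 11172*t + 2744)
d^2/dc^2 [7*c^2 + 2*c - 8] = 14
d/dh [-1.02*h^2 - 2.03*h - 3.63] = -2.04*h - 2.03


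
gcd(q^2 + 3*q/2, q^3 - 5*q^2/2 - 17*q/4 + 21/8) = q + 3/2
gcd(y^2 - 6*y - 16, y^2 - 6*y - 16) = y^2 - 6*y - 16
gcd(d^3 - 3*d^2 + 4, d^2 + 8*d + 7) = d + 1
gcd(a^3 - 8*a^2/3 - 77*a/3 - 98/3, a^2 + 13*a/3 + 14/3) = a^2 + 13*a/3 + 14/3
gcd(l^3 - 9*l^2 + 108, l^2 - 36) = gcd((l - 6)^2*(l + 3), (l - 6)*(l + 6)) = l - 6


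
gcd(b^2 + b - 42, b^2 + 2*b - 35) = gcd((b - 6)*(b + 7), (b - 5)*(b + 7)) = b + 7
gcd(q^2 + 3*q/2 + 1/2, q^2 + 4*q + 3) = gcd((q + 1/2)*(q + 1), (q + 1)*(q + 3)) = q + 1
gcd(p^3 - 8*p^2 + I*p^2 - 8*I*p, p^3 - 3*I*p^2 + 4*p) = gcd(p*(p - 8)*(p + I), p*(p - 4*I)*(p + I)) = p^2 + I*p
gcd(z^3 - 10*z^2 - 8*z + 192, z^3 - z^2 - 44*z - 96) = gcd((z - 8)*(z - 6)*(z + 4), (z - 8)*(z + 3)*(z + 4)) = z^2 - 4*z - 32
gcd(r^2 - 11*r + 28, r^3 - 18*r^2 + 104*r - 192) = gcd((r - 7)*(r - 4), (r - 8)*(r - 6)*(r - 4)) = r - 4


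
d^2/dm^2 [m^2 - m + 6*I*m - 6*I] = 2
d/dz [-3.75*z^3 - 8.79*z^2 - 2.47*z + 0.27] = -11.25*z^2 - 17.58*z - 2.47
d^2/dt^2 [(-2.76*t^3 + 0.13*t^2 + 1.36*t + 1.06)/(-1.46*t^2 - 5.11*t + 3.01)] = (-7.105427357601e-15*t^5 + 164.538788*t^3 - 271.69578*t^2 + 66.725904*t - 108.866422)/(3.112136*t^6 + 32.677428*t^5 + 95.12265*t^4 - 1.30560499999996*t^3 - 196.109025*t^2 + 138.891333*t - 27.270901)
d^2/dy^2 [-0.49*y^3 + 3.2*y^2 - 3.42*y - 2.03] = 6.4 - 2.94*y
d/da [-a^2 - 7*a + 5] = -2*a - 7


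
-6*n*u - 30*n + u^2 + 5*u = (-6*n + u)*(u + 5)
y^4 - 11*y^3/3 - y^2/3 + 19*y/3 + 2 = (y - 3)*(y - 2)*(y + 1/3)*(y + 1)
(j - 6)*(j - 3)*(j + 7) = j^3 - 2*j^2 - 45*j + 126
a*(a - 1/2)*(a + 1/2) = a^3 - a/4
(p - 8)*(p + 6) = p^2 - 2*p - 48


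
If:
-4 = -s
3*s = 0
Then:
No Solution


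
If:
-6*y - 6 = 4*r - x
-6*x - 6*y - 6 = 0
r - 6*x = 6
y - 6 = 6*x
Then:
No Solution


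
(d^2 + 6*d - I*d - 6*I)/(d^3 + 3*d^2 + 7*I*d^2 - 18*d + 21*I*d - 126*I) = (d - I)/(d^2 + d*(-3 + 7*I) - 21*I)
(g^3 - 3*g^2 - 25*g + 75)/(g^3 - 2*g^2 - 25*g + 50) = (g - 3)/(g - 2)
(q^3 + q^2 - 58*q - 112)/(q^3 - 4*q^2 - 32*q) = (q^2 + 9*q + 14)/(q*(q + 4))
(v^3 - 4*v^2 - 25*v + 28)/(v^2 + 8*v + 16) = (v^2 - 8*v + 7)/(v + 4)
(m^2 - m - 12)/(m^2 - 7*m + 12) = (m + 3)/(m - 3)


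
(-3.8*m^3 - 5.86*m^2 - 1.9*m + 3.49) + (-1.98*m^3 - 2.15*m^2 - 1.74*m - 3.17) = -5.78*m^3 - 8.01*m^2 - 3.64*m + 0.32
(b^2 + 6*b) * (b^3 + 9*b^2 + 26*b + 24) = b^5 + 15*b^4 + 80*b^3 + 180*b^2 + 144*b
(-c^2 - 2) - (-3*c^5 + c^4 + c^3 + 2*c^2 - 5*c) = 3*c^5 - c^4 - c^3 - 3*c^2 + 5*c - 2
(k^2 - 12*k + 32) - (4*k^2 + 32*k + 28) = -3*k^2 - 44*k + 4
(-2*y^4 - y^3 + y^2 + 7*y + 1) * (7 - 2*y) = 4*y^5 - 12*y^4 - 9*y^3 - 7*y^2 + 47*y + 7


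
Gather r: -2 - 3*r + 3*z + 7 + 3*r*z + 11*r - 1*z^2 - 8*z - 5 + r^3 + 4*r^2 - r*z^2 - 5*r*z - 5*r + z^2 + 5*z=r^3 + 4*r^2 + r*(-z^2 - 2*z + 3)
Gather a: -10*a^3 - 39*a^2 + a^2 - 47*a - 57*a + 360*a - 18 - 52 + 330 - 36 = -10*a^3 - 38*a^2 + 256*a + 224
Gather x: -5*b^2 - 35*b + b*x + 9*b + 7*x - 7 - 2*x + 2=-5*b^2 - 26*b + x*(b + 5) - 5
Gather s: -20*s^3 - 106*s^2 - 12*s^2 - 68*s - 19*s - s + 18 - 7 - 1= -20*s^3 - 118*s^2 - 88*s + 10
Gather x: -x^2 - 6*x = -x^2 - 6*x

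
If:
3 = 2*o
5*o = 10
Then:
No Solution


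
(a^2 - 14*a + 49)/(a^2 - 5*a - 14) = (a - 7)/(a + 2)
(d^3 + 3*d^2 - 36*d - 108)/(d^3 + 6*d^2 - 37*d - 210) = (d^2 + 9*d + 18)/(d^2 + 12*d + 35)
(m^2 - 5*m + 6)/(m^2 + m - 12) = (m - 2)/(m + 4)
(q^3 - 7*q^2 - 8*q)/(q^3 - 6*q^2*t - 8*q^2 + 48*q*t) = (q + 1)/(q - 6*t)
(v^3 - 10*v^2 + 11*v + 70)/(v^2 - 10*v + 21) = (v^2 - 3*v - 10)/(v - 3)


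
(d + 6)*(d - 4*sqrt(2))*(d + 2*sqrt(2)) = d^3 - 2*sqrt(2)*d^2 + 6*d^2 - 12*sqrt(2)*d - 16*d - 96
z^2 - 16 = (z - 4)*(z + 4)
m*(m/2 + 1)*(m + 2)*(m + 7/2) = m^4/2 + 15*m^3/4 + 9*m^2 + 7*m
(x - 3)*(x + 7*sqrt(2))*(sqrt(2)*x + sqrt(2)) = sqrt(2)*x^3 - 2*sqrt(2)*x^2 + 14*x^2 - 28*x - 3*sqrt(2)*x - 42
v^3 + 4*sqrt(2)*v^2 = v^2*(v + 4*sqrt(2))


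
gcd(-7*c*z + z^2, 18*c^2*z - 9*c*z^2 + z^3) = z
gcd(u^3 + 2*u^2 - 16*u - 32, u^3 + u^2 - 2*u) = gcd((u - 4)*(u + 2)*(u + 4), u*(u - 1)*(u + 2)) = u + 2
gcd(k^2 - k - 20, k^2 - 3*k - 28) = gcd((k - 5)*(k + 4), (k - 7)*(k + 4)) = k + 4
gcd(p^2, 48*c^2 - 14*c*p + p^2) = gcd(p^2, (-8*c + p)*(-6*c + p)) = 1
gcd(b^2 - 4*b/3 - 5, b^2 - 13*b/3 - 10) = b + 5/3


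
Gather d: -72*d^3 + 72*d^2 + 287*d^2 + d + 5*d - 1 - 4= -72*d^3 + 359*d^2 + 6*d - 5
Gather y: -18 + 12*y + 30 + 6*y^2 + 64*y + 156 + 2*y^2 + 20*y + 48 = 8*y^2 + 96*y + 216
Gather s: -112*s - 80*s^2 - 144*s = -80*s^2 - 256*s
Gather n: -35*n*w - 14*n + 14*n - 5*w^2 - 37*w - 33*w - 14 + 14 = -35*n*w - 5*w^2 - 70*w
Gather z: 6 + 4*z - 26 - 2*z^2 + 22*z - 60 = -2*z^2 + 26*z - 80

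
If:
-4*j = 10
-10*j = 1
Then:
No Solution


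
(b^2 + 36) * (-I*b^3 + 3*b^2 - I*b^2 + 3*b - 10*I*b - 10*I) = -I*b^5 + 3*b^4 - I*b^4 + 3*b^3 - 46*I*b^3 + 108*b^2 - 46*I*b^2 + 108*b - 360*I*b - 360*I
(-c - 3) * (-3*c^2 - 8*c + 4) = 3*c^3 + 17*c^2 + 20*c - 12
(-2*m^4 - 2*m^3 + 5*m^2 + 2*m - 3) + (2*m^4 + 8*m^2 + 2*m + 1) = -2*m^3 + 13*m^2 + 4*m - 2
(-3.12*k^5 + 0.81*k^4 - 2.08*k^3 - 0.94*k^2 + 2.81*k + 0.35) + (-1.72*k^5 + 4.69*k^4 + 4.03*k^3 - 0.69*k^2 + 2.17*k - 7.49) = -4.84*k^5 + 5.5*k^4 + 1.95*k^3 - 1.63*k^2 + 4.98*k - 7.14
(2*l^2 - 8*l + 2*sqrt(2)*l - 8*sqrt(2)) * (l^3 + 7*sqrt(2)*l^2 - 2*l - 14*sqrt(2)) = 2*l^5 - 8*l^4 + 16*sqrt(2)*l^4 - 64*sqrt(2)*l^3 + 24*l^3 - 96*l^2 - 32*sqrt(2)*l^2 - 56*l + 128*sqrt(2)*l + 224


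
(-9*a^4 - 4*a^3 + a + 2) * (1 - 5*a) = 45*a^5 + 11*a^4 - 4*a^3 - 5*a^2 - 9*a + 2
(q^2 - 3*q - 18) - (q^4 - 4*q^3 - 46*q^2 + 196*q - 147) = -q^4 + 4*q^3 + 47*q^2 - 199*q + 129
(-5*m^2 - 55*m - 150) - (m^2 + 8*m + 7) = -6*m^2 - 63*m - 157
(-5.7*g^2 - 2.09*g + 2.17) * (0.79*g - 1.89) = -4.503*g^3 + 9.1219*g^2 + 5.6644*g - 4.1013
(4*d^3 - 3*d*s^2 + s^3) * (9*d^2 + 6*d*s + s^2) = 36*d^5 + 24*d^4*s - 23*d^3*s^2 - 9*d^2*s^3 + 3*d*s^4 + s^5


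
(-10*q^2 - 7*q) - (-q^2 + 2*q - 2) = -9*q^2 - 9*q + 2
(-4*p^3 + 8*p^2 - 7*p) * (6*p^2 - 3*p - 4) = -24*p^5 + 60*p^4 - 50*p^3 - 11*p^2 + 28*p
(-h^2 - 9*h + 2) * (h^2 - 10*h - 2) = -h^4 + h^3 + 94*h^2 - 2*h - 4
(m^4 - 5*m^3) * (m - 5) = m^5 - 10*m^4 + 25*m^3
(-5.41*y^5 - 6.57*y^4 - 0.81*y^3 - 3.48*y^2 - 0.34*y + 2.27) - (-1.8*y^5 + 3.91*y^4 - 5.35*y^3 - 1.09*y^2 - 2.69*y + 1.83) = -3.61*y^5 - 10.48*y^4 + 4.54*y^3 - 2.39*y^2 + 2.35*y + 0.44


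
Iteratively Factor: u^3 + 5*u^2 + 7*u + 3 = (u + 1)*(u^2 + 4*u + 3) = (u + 1)^2*(u + 3)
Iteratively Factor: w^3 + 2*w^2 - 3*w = (w + 3)*(w^2 - w) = (w - 1)*(w + 3)*(w)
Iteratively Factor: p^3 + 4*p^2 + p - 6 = (p + 2)*(p^2 + 2*p - 3) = (p - 1)*(p + 2)*(p + 3)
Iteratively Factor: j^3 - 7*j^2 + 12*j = (j - 4)*(j^2 - 3*j) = (j - 4)*(j - 3)*(j)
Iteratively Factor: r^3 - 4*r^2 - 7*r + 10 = (r - 1)*(r^2 - 3*r - 10) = (r - 1)*(r + 2)*(r - 5)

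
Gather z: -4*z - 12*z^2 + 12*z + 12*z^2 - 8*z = 0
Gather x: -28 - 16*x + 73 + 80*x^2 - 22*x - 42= 80*x^2 - 38*x + 3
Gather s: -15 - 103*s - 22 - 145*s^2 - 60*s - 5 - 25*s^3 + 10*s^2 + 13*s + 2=-25*s^3 - 135*s^2 - 150*s - 40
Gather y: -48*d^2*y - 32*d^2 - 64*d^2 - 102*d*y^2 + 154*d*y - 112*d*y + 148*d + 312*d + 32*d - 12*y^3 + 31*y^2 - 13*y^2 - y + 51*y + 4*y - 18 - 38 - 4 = -96*d^2 + 492*d - 12*y^3 + y^2*(18 - 102*d) + y*(-48*d^2 + 42*d + 54) - 60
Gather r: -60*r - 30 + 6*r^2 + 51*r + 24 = 6*r^2 - 9*r - 6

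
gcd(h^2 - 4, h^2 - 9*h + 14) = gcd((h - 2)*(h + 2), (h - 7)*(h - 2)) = h - 2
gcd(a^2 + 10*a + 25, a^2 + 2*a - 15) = a + 5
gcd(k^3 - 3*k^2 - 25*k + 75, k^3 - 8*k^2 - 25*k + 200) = k^2 - 25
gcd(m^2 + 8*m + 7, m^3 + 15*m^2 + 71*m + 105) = m + 7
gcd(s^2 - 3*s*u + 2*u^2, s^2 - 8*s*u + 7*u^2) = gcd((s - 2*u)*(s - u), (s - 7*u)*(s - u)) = s - u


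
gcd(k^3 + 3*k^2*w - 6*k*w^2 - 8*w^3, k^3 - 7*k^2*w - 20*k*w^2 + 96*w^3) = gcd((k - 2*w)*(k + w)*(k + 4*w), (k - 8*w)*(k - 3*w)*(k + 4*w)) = k + 4*w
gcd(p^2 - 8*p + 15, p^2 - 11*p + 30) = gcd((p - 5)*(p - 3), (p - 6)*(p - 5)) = p - 5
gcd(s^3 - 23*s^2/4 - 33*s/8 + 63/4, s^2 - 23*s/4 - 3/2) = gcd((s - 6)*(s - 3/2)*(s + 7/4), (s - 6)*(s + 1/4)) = s - 6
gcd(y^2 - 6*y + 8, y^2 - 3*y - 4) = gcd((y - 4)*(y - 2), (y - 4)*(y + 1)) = y - 4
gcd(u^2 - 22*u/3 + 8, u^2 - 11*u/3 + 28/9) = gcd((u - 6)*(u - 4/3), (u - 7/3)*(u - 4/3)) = u - 4/3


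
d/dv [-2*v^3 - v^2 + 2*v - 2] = -6*v^2 - 2*v + 2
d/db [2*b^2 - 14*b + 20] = 4*b - 14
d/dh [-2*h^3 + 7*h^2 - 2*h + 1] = -6*h^2 + 14*h - 2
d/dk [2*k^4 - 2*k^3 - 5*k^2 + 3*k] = 8*k^3 - 6*k^2 - 10*k + 3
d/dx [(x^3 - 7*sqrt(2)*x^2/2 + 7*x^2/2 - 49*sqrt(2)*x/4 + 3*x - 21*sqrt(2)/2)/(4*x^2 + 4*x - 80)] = (4*x^4 + 8*x^3 - 238*x^2 + 35*sqrt(2)*x^2 - 560*x + 644*sqrt(2)*x - 240 + 1022*sqrt(2))/(16*(x^4 + 2*x^3 - 39*x^2 - 40*x + 400))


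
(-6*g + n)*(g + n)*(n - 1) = -6*g^2*n + 6*g^2 - 5*g*n^2 + 5*g*n + n^3 - n^2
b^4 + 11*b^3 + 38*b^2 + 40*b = b*(b + 2)*(b + 4)*(b + 5)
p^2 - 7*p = p*(p - 7)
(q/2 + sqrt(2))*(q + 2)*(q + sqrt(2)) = q^3/2 + q^2 + 3*sqrt(2)*q^2/2 + 2*q + 3*sqrt(2)*q + 4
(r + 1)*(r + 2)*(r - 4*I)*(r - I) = r^4 + 3*r^3 - 5*I*r^3 - 2*r^2 - 15*I*r^2 - 12*r - 10*I*r - 8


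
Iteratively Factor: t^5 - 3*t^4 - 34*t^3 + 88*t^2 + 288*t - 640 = (t - 5)*(t^4 + 2*t^3 - 24*t^2 - 32*t + 128) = (t - 5)*(t + 4)*(t^3 - 2*t^2 - 16*t + 32) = (t - 5)*(t - 2)*(t + 4)*(t^2 - 16) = (t - 5)*(t - 2)*(t + 4)^2*(t - 4)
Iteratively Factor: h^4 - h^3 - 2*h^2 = (h)*(h^3 - h^2 - 2*h) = h*(h + 1)*(h^2 - 2*h) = h^2*(h + 1)*(h - 2)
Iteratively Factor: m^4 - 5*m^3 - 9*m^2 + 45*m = (m + 3)*(m^3 - 8*m^2 + 15*m) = (m - 3)*(m + 3)*(m^2 - 5*m) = m*(m - 3)*(m + 3)*(m - 5)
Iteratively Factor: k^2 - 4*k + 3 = (k - 3)*(k - 1)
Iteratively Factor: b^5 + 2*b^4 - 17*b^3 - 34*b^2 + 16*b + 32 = (b + 1)*(b^4 + b^3 - 18*b^2 - 16*b + 32) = (b - 4)*(b + 1)*(b^3 + 5*b^2 + 2*b - 8) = (b - 4)*(b + 1)*(b + 2)*(b^2 + 3*b - 4) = (b - 4)*(b - 1)*(b + 1)*(b + 2)*(b + 4)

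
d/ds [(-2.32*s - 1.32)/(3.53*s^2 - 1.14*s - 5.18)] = (8.1896*s^2 + 9.3192*s + 10.5128)/(12.4609*s^4 - 8.0484*s^3 - 35.2712*s^2 + 11.8104*s + 26.8324)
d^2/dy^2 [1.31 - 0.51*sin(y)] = 0.51*sin(y)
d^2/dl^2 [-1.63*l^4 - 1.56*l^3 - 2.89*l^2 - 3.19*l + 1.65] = -19.56*l^2 - 9.36*l - 5.78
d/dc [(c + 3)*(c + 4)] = 2*c + 7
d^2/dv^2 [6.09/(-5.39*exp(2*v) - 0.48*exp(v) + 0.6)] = (-6.09*(10.78*exp(v) + 0.48)*(21.56*exp(v) + 0.96)*exp(v) + (131.3004*exp(v) + 2.9232)*(5.39*exp(2*v) + 0.48*exp(v) - 0.6))*exp(v)/(5.39*exp(2*v) + 0.48*exp(v) - 0.6)^3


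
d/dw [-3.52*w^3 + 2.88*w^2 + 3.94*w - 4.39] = -10.56*w^2 + 5.76*w + 3.94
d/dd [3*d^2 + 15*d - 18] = 6*d + 15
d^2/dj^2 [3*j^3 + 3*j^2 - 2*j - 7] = 18*j + 6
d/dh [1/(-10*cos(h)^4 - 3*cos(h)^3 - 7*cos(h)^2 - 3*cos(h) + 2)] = -(44*cos(h) + 9*cos(2*h)/2 + 10*cos(3*h) + 15/2)*sin(h)/(10*cos(h)^4 + 3*cos(h)^3 + 7*cos(h)^2 + 3*cos(h) - 2)^2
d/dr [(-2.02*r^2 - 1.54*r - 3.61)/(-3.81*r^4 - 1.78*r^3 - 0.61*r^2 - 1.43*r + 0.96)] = (-15.3924*r^5 - 21.1978*r^4 - 60.4988*r^3 - 17.3282*r^2 - 8.2826*r - 6.6407)/(14.5161*r^8 + 13.5636*r^7 + 7.8166*r^6 + 13.0682*r^5 - 1.8523*r^4 - 1.673*r^3 + 0.8737*r^2 - 2.7456*r + 0.9216)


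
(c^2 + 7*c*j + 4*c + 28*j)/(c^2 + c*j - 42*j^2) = (c + 4)/(c - 6*j)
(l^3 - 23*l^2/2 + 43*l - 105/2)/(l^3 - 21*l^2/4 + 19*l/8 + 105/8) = 4*(l - 5)/(4*l + 5)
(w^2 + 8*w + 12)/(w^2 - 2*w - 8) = (w + 6)/(w - 4)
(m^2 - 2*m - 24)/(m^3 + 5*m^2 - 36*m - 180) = (m + 4)/(m^2 + 11*m + 30)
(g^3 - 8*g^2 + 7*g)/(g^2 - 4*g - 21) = g*(g - 1)/(g + 3)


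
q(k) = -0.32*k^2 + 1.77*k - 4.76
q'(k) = 1.77 - 0.64*k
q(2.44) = -2.35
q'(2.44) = 0.21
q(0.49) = -3.97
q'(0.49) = 1.46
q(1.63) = -2.73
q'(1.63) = 0.73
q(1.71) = -2.67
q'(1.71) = 0.68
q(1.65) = -2.71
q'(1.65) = 0.71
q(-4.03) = -17.09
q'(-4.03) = 4.35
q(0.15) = -4.50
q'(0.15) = 1.67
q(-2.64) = -11.66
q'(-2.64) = 3.46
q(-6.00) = -26.90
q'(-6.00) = 5.61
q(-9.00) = -46.61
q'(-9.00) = 7.53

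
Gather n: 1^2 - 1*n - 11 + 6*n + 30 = 5*n + 20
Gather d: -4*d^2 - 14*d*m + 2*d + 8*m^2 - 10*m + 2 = -4*d^2 + d*(2 - 14*m) + 8*m^2 - 10*m + 2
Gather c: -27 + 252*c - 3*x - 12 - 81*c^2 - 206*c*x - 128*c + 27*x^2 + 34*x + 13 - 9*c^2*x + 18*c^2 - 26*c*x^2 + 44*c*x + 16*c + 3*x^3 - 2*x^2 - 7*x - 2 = c^2*(-9*x - 63) + c*(-26*x^2 - 162*x + 140) + 3*x^3 + 25*x^2 + 24*x - 28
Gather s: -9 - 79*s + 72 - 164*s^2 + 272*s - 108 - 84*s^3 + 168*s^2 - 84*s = -84*s^3 + 4*s^2 + 109*s - 45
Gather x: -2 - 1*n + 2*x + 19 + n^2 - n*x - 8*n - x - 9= n^2 - 9*n + x*(1 - n) + 8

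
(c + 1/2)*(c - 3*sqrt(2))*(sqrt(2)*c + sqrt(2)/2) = sqrt(2)*c^3 - 6*c^2 + sqrt(2)*c^2 - 6*c + sqrt(2)*c/4 - 3/2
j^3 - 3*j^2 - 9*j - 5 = (j - 5)*(j + 1)^2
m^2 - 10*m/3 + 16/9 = (m - 8/3)*(m - 2/3)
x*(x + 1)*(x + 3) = x^3 + 4*x^2 + 3*x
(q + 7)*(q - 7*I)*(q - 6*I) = q^3 + 7*q^2 - 13*I*q^2 - 42*q - 91*I*q - 294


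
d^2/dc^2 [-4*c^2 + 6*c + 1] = -8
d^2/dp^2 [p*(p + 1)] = 2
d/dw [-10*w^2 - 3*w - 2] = -20*w - 3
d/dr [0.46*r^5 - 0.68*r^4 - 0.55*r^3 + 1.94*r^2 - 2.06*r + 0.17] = 2.3*r^4 - 2.72*r^3 - 1.65*r^2 + 3.88*r - 2.06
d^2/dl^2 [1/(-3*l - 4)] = -18/(3*l + 4)^3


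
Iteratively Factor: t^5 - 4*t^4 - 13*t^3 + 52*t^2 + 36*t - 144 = (t - 2)*(t^4 - 2*t^3 - 17*t^2 + 18*t + 72) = (t - 4)*(t - 2)*(t^3 + 2*t^2 - 9*t - 18) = (t - 4)*(t - 3)*(t - 2)*(t^2 + 5*t + 6) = (t - 4)*(t - 3)*(t - 2)*(t + 3)*(t + 2)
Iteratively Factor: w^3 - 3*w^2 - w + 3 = (w + 1)*(w^2 - 4*w + 3) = (w - 3)*(w + 1)*(w - 1)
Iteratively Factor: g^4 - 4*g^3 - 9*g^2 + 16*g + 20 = (g - 5)*(g^3 + g^2 - 4*g - 4) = (g - 5)*(g + 2)*(g^2 - g - 2) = (g - 5)*(g - 2)*(g + 2)*(g + 1)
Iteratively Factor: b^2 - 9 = (b + 3)*(b - 3)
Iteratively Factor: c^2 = (c)*(c)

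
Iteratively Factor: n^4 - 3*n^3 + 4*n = (n + 1)*(n^3 - 4*n^2 + 4*n) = n*(n + 1)*(n^2 - 4*n + 4) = n*(n - 2)*(n + 1)*(n - 2)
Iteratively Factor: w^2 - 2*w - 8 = (w - 4)*(w + 2)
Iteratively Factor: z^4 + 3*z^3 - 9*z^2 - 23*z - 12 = (z - 3)*(z^3 + 6*z^2 + 9*z + 4) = (z - 3)*(z + 4)*(z^2 + 2*z + 1) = (z - 3)*(z + 1)*(z + 4)*(z + 1)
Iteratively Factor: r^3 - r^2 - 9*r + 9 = (r + 3)*(r^2 - 4*r + 3) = (r - 1)*(r + 3)*(r - 3)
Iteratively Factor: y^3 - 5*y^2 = (y)*(y^2 - 5*y) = y^2*(y - 5)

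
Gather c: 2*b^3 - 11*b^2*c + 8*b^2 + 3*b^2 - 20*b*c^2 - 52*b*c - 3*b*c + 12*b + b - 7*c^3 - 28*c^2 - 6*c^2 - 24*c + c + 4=2*b^3 + 11*b^2 + 13*b - 7*c^3 + c^2*(-20*b - 34) + c*(-11*b^2 - 55*b - 23) + 4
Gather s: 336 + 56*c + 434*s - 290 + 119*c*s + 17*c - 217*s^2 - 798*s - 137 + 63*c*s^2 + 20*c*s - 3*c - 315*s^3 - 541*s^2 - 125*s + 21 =70*c - 315*s^3 + s^2*(63*c - 758) + s*(139*c - 489) - 70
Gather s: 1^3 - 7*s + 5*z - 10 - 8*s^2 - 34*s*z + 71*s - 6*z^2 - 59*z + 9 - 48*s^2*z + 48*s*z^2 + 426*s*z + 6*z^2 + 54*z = s^2*(-48*z - 8) + s*(48*z^2 + 392*z + 64)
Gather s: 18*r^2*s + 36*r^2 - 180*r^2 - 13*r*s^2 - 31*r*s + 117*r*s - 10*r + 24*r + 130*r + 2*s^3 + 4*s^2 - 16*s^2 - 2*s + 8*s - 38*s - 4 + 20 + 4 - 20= -144*r^2 + 144*r + 2*s^3 + s^2*(-13*r - 12) + s*(18*r^2 + 86*r - 32)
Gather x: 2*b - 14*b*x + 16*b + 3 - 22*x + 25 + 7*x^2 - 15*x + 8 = 18*b + 7*x^2 + x*(-14*b - 37) + 36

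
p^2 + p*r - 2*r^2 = (p - r)*(p + 2*r)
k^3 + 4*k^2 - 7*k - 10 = (k - 2)*(k + 1)*(k + 5)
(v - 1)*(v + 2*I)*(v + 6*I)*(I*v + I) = I*v^4 - 8*v^3 - 13*I*v^2 + 8*v + 12*I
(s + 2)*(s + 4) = s^2 + 6*s + 8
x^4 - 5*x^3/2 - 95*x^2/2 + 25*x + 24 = (x - 8)*(x - 1)*(x + 1/2)*(x + 6)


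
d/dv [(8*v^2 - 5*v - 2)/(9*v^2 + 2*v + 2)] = (61*v^2 + 68*v - 6)/(81*v^4 + 36*v^3 + 40*v^2 + 8*v + 4)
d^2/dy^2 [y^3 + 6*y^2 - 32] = 6*y + 12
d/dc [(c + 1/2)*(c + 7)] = 2*c + 15/2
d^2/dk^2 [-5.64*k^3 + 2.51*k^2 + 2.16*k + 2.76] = 5.02 - 33.84*k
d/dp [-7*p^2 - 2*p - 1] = -14*p - 2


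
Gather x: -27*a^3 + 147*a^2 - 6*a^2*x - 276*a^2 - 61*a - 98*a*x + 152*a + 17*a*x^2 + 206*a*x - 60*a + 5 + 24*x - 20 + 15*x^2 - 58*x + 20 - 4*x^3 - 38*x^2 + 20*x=-27*a^3 - 129*a^2 + 31*a - 4*x^3 + x^2*(17*a - 23) + x*(-6*a^2 + 108*a - 14) + 5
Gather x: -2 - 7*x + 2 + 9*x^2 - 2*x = 9*x^2 - 9*x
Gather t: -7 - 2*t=-2*t - 7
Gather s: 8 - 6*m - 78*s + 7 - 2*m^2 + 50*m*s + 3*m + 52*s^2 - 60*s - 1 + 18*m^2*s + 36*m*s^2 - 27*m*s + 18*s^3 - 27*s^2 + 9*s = -2*m^2 - 3*m + 18*s^3 + s^2*(36*m + 25) + s*(18*m^2 + 23*m - 129) + 14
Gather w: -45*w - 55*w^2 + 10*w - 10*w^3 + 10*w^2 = -10*w^3 - 45*w^2 - 35*w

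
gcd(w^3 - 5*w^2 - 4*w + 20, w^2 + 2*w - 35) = w - 5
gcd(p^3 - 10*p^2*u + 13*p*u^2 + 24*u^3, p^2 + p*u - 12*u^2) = p - 3*u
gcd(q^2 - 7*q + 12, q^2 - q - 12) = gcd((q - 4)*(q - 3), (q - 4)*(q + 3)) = q - 4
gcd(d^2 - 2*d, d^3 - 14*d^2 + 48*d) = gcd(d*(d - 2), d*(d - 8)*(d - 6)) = d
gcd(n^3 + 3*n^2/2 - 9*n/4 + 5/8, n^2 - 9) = 1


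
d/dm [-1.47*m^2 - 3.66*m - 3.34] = -2.94*m - 3.66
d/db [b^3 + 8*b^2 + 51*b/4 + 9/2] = 3*b^2 + 16*b + 51/4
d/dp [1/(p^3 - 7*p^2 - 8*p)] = (-3*p^2 + 14*p + 8)/(p^2*(-p^2 + 7*p + 8)^2)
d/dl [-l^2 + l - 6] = 1 - 2*l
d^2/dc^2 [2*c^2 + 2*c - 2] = 4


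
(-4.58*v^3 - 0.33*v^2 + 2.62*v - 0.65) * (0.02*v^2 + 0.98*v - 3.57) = -0.0916*v^5 - 4.495*v^4 + 16.0796*v^3 + 3.7327*v^2 - 9.9904*v + 2.3205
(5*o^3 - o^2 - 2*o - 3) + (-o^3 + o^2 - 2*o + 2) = 4*o^3 - 4*o - 1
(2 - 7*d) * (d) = -7*d^2 + 2*d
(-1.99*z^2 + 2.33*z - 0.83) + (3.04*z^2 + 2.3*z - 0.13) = 1.05*z^2 + 4.63*z - 0.96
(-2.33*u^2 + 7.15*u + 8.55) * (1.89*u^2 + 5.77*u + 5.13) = -4.4037*u^4 + 0.0694000000000017*u^3 + 45.4621*u^2 + 86.013*u + 43.8615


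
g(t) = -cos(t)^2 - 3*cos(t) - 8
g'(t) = 2*sin(t)*cos(t) + 3*sin(t)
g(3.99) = -6.45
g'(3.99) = -1.26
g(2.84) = -6.05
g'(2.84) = 0.32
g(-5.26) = -9.83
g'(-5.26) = 3.45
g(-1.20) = -9.22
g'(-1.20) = -3.47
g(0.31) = -11.76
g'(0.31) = 1.50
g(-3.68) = -6.16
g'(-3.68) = 0.66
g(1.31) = -8.84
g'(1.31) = 3.40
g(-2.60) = -6.16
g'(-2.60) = -0.66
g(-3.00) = -6.01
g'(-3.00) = -0.14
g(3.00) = -6.01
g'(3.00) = 0.14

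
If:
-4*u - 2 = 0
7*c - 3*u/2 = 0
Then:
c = -3/28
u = -1/2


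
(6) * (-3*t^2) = -18*t^2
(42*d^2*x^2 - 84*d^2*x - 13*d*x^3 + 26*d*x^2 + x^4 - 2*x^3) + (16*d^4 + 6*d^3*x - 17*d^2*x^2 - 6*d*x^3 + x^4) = 16*d^4 + 6*d^3*x + 25*d^2*x^2 - 84*d^2*x - 19*d*x^3 + 26*d*x^2 + 2*x^4 - 2*x^3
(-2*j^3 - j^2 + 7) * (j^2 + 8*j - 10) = -2*j^5 - 17*j^4 + 12*j^3 + 17*j^2 + 56*j - 70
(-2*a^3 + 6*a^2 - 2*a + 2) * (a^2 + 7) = -2*a^5 + 6*a^4 - 16*a^3 + 44*a^2 - 14*a + 14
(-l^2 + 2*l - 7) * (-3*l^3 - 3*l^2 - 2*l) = 3*l^5 - 3*l^4 + 17*l^3 + 17*l^2 + 14*l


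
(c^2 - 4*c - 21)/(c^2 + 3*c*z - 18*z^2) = (c^2 - 4*c - 21)/(c^2 + 3*c*z - 18*z^2)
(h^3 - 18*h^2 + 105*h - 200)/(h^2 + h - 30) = (h^2 - 13*h + 40)/(h + 6)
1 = 1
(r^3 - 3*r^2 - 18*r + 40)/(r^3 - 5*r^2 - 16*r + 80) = (r - 2)/(r - 4)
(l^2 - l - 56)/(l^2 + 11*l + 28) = (l - 8)/(l + 4)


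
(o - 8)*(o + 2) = o^2 - 6*o - 16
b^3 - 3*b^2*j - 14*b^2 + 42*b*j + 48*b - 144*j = (b - 8)*(b - 6)*(b - 3*j)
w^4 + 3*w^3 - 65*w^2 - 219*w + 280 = (w - 8)*(w - 1)*(w + 5)*(w + 7)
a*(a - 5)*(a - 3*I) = a^3 - 5*a^2 - 3*I*a^2 + 15*I*a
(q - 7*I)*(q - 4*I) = q^2 - 11*I*q - 28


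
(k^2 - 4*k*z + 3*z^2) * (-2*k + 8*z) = -2*k^3 + 16*k^2*z - 38*k*z^2 + 24*z^3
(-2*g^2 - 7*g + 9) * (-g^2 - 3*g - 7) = 2*g^4 + 13*g^3 + 26*g^2 + 22*g - 63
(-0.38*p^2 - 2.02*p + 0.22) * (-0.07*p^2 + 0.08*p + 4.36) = 0.0266*p^4 + 0.111*p^3 - 1.8338*p^2 - 8.7896*p + 0.9592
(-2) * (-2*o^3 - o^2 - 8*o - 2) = 4*o^3 + 2*o^2 + 16*o + 4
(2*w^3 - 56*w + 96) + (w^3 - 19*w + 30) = 3*w^3 - 75*w + 126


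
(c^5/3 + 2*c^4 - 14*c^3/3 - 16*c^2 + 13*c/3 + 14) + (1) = c^5/3 + 2*c^4 - 14*c^3/3 - 16*c^2 + 13*c/3 + 15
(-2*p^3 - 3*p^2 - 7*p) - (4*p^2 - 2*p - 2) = -2*p^3 - 7*p^2 - 5*p + 2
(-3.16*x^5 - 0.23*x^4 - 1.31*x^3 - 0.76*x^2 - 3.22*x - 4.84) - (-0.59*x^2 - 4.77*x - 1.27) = -3.16*x^5 - 0.23*x^4 - 1.31*x^3 - 0.17*x^2 + 1.55*x - 3.57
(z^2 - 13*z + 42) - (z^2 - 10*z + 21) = 21 - 3*z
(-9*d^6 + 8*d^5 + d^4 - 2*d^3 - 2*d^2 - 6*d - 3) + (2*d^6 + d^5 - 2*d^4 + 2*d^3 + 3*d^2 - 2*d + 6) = -7*d^6 + 9*d^5 - d^4 + d^2 - 8*d + 3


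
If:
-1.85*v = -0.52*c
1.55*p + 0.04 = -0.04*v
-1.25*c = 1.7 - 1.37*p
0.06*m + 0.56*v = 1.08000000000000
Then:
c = -1.38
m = 21.61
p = -0.02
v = -0.39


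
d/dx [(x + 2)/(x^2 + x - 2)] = -1/(x^2 - 2*x + 1)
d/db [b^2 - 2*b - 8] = 2*b - 2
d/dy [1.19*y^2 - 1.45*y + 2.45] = 2.38*y - 1.45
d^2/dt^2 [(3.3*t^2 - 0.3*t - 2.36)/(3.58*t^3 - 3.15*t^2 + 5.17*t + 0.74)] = (84.5882400000002*t^6 - 23.0695200000001*t^5 - 709.132128*t^4 + 416.06244*t^3 - 346.893456*t^2 + 263.919552*t - 131.253088)/(45.882712*t^9 - 121.11498*t^8 + 305.350014*t^7 - 352.616007*t^6 + 390.896481*t^5 - 148.381971*t^4 + 71.762017*t^3 + 54.163338*t^2 + 8.493276*t + 0.405224)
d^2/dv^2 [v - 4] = 0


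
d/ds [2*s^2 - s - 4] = 4*s - 1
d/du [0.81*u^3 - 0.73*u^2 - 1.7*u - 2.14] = 2.43*u^2 - 1.46*u - 1.7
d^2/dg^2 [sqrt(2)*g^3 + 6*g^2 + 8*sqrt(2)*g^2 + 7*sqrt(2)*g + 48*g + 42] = 6*sqrt(2)*g + 12 + 16*sqrt(2)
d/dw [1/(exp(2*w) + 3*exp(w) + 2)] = (-2*exp(w) - 3)*exp(w)/(exp(2*w) + 3*exp(w) + 2)^2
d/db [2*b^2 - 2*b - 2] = 4*b - 2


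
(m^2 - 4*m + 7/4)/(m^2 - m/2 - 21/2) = (m - 1/2)/(m + 3)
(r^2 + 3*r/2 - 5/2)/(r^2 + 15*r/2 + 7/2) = (2*r^2 + 3*r - 5)/(2*r^2 + 15*r + 7)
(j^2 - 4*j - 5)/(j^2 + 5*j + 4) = (j - 5)/(j + 4)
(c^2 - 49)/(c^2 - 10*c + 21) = (c + 7)/(c - 3)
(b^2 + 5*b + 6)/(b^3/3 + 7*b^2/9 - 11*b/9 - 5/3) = 9*(b + 2)/(3*b^2 - 2*b - 5)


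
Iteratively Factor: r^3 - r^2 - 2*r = (r - 2)*(r^2 + r) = (r - 2)*(r + 1)*(r)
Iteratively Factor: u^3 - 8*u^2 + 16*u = (u - 4)*(u^2 - 4*u) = u*(u - 4)*(u - 4)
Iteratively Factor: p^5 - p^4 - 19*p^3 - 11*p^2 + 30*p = (p - 5)*(p^4 + 4*p^3 + p^2 - 6*p) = (p - 5)*(p + 2)*(p^3 + 2*p^2 - 3*p) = (p - 5)*(p + 2)*(p + 3)*(p^2 - p) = p*(p - 5)*(p + 2)*(p + 3)*(p - 1)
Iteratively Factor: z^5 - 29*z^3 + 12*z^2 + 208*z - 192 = (z - 1)*(z^4 + z^3 - 28*z^2 - 16*z + 192) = (z - 4)*(z - 1)*(z^3 + 5*z^2 - 8*z - 48) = (z - 4)*(z - 3)*(z - 1)*(z^2 + 8*z + 16) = (z - 4)*(z - 3)*(z - 1)*(z + 4)*(z + 4)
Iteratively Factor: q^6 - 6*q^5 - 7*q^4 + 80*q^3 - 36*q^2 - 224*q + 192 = (q - 2)*(q^5 - 4*q^4 - 15*q^3 + 50*q^2 + 64*q - 96) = (q - 4)*(q - 2)*(q^4 - 15*q^2 - 10*q + 24) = (q - 4)*(q - 2)*(q - 1)*(q^3 + q^2 - 14*q - 24) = (q - 4)*(q - 2)*(q - 1)*(q + 2)*(q^2 - q - 12) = (q - 4)^2*(q - 2)*(q - 1)*(q + 2)*(q + 3)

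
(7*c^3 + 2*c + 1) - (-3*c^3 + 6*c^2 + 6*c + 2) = 10*c^3 - 6*c^2 - 4*c - 1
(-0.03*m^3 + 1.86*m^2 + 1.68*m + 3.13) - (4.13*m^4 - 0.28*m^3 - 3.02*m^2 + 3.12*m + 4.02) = -4.13*m^4 + 0.25*m^3 + 4.88*m^2 - 1.44*m - 0.89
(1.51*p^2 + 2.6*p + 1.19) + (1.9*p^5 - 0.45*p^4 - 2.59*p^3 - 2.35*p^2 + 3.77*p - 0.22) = 1.9*p^5 - 0.45*p^4 - 2.59*p^3 - 0.84*p^2 + 6.37*p + 0.97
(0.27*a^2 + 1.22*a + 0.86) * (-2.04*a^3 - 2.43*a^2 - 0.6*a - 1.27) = -0.5508*a^5 - 3.1449*a^4 - 4.881*a^3 - 3.1647*a^2 - 2.0654*a - 1.0922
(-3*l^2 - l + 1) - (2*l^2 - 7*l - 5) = -5*l^2 + 6*l + 6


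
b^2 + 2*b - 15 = (b - 3)*(b + 5)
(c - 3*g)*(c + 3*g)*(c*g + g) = c^3*g + c^2*g - 9*c*g^3 - 9*g^3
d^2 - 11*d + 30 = (d - 6)*(d - 5)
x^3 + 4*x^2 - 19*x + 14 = (x - 2)*(x - 1)*(x + 7)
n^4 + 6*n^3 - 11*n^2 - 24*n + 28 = (n - 2)*(n - 1)*(n + 2)*(n + 7)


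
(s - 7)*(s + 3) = s^2 - 4*s - 21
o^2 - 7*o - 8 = (o - 8)*(o + 1)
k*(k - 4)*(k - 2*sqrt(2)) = k^3 - 4*k^2 - 2*sqrt(2)*k^2 + 8*sqrt(2)*k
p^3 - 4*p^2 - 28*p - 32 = (p - 8)*(p + 2)^2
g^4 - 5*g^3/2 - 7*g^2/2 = g^2*(g - 7/2)*(g + 1)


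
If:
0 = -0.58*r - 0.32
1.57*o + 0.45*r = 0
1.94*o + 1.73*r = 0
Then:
No Solution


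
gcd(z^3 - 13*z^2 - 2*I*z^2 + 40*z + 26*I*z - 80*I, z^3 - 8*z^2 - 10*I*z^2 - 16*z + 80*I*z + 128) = z^2 + z*(-8 - 2*I) + 16*I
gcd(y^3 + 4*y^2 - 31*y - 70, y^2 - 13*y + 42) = 1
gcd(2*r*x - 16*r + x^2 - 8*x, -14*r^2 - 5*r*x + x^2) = 2*r + x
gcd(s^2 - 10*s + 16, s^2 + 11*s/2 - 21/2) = 1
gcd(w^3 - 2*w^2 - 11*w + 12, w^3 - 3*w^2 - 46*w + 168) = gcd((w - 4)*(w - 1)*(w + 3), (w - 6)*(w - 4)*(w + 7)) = w - 4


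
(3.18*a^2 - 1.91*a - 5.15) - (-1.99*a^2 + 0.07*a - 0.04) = 5.17*a^2 - 1.98*a - 5.11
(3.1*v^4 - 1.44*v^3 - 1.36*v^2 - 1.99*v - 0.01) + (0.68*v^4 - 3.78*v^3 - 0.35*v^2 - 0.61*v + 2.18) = 3.78*v^4 - 5.22*v^3 - 1.71*v^2 - 2.6*v + 2.17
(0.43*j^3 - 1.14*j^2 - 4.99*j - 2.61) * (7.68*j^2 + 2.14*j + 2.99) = 3.3024*j^5 - 7.835*j^4 - 39.4771*j^3 - 34.132*j^2 - 20.5055*j - 7.8039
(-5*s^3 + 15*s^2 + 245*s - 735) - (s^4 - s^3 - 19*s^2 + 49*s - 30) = -s^4 - 4*s^3 + 34*s^2 + 196*s - 705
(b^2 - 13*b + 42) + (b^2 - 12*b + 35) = 2*b^2 - 25*b + 77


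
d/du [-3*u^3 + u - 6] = 1 - 9*u^2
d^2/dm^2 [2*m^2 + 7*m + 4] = 4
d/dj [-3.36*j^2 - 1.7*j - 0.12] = -6.72*j - 1.7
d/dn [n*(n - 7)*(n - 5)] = 3*n^2 - 24*n + 35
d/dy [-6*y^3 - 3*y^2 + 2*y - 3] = -18*y^2 - 6*y + 2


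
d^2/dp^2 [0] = 0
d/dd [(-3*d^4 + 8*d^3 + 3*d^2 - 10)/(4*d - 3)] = 2*(-18*d^4 + 50*d^3 - 30*d^2 - 9*d + 20)/(16*d^2 - 24*d + 9)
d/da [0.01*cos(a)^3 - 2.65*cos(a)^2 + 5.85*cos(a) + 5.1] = (-0.03*cos(a)^2 + 5.3*cos(a) - 5.85)*sin(a)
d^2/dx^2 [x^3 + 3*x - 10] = 6*x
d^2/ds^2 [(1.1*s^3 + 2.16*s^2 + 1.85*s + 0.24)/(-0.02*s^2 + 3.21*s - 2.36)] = (-1.30104260698261e-18*s^5 + 4.44089209850063e-16*s^4 - 22.844004*s^3 + 50.610096*s^2 - 36.142992*s - 57.013704)/(8.0e-6*s^6 - 0.003852*s^5 + 0.621078*s^4 - 33.985233*s^3 + 73.287204*s^2 - 53.635248*s + 13.144256)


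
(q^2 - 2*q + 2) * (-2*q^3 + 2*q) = -2*q^5 + 4*q^4 - 2*q^3 - 4*q^2 + 4*q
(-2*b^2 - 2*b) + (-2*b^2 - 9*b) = -4*b^2 - 11*b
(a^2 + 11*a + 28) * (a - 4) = a^3 + 7*a^2 - 16*a - 112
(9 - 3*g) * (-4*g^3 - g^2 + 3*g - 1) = 12*g^4 - 33*g^3 - 18*g^2 + 30*g - 9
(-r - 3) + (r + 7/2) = 1/2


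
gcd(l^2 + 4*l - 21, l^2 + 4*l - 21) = l^2 + 4*l - 21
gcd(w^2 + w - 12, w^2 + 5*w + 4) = w + 4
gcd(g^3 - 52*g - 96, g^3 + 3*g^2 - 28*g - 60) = g^2 + 8*g + 12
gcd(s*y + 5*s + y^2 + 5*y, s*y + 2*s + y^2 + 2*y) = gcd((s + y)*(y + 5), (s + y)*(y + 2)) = s + y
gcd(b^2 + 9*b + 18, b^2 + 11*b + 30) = b + 6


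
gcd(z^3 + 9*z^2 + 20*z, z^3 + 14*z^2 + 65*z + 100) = z^2 + 9*z + 20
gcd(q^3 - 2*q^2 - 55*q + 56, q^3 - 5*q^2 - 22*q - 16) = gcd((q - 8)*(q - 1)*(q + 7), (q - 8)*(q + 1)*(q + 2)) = q - 8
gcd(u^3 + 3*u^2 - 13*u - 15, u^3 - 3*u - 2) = u + 1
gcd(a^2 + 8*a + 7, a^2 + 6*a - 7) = a + 7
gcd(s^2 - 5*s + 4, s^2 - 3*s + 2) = s - 1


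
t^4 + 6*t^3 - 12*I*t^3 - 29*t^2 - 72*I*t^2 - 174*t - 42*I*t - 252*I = (t + 6)*(t - 7*I)*(t - 6*I)*(t + I)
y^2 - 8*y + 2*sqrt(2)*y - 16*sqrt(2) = (y - 8)*(y + 2*sqrt(2))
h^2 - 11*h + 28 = (h - 7)*(h - 4)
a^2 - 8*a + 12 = (a - 6)*(a - 2)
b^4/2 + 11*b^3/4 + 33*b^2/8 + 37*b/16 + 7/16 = (b/2 + 1/4)*(b + 1/2)*(b + 1)*(b + 7/2)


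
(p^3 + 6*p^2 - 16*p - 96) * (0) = 0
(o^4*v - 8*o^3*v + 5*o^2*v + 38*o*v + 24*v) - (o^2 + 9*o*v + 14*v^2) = o^4*v - 8*o^3*v + 5*o^2*v - o^2 + 29*o*v - 14*v^2 + 24*v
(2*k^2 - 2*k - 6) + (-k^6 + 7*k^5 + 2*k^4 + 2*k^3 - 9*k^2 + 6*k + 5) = -k^6 + 7*k^5 + 2*k^4 + 2*k^3 - 7*k^2 + 4*k - 1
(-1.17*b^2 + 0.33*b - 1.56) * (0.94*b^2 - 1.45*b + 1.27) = -1.0998*b^4 + 2.0067*b^3 - 3.4308*b^2 + 2.6811*b - 1.9812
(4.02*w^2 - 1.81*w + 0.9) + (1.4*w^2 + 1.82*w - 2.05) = 5.42*w^2 + 0.01*w - 1.15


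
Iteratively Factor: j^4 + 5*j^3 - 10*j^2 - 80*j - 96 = (j + 3)*(j^3 + 2*j^2 - 16*j - 32) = (j - 4)*(j + 3)*(j^2 + 6*j + 8) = (j - 4)*(j + 3)*(j + 4)*(j + 2)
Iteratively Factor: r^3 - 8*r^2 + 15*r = (r - 5)*(r^2 - 3*r) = r*(r - 5)*(r - 3)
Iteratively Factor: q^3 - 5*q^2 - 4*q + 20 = (q - 5)*(q^2 - 4) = (q - 5)*(q - 2)*(q + 2)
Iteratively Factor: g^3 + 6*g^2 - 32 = (g - 2)*(g^2 + 8*g + 16) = (g - 2)*(g + 4)*(g + 4)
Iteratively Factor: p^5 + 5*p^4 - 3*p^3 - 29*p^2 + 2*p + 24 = (p + 3)*(p^4 + 2*p^3 - 9*p^2 - 2*p + 8) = (p + 1)*(p + 3)*(p^3 + p^2 - 10*p + 8) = (p + 1)*(p + 3)*(p + 4)*(p^2 - 3*p + 2) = (p - 2)*(p + 1)*(p + 3)*(p + 4)*(p - 1)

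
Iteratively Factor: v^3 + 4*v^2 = (v)*(v^2 + 4*v) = v^2*(v + 4)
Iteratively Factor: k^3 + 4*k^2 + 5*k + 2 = (k + 1)*(k^2 + 3*k + 2) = (k + 1)*(k + 2)*(k + 1)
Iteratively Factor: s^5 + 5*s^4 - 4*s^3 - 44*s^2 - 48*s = (s + 2)*(s^4 + 3*s^3 - 10*s^2 - 24*s) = (s - 3)*(s + 2)*(s^3 + 6*s^2 + 8*s) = (s - 3)*(s + 2)^2*(s^2 + 4*s) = s*(s - 3)*(s + 2)^2*(s + 4)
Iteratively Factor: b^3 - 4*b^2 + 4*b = (b - 2)*(b^2 - 2*b) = b*(b - 2)*(b - 2)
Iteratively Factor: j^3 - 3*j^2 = (j - 3)*(j^2) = j*(j - 3)*(j)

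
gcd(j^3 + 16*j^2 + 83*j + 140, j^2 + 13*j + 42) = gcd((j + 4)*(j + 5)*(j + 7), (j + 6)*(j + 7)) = j + 7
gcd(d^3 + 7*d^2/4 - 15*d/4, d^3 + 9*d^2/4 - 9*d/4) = d^2 + 3*d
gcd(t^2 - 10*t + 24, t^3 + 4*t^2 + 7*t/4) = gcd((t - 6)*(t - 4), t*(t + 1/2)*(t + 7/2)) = 1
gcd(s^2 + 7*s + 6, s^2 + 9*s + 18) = s + 6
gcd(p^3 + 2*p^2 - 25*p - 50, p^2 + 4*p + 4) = p + 2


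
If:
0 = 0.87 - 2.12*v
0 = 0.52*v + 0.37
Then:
No Solution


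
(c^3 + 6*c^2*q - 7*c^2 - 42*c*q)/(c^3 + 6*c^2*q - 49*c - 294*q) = c/(c + 7)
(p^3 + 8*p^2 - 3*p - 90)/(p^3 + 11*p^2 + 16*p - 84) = (p^2 + 2*p - 15)/(p^2 + 5*p - 14)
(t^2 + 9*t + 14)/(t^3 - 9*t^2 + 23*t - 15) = (t^2 + 9*t + 14)/(t^3 - 9*t^2 + 23*t - 15)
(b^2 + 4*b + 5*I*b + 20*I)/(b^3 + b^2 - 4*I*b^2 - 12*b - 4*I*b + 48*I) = (b + 5*I)/(b^2 - b*(3 + 4*I) + 12*I)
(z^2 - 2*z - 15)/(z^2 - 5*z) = (z + 3)/z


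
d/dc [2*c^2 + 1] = 4*c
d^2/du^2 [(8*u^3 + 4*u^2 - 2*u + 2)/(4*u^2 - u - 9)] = 16*(35*u^3 + 93*u^2 + 213*u + 52)/(64*u^6 - 48*u^5 - 420*u^4 + 215*u^3 + 945*u^2 - 243*u - 729)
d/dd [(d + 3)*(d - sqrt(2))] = 2*d - sqrt(2) + 3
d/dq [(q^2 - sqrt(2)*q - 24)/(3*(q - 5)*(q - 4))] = (-9*q^2 + sqrt(2)*q^2 + 88*q - 216 - 20*sqrt(2))/(3*(q^4 - 18*q^3 + 121*q^2 - 360*q + 400))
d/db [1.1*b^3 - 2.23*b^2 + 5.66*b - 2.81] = 3.3*b^2 - 4.46*b + 5.66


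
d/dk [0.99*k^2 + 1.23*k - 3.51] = 1.98*k + 1.23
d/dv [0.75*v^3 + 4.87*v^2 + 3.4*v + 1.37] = 2.25*v^2 + 9.74*v + 3.4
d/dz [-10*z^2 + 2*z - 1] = 2 - 20*z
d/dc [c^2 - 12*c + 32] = 2*c - 12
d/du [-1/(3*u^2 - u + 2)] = (6*u - 1)/(3*u^2 - u + 2)^2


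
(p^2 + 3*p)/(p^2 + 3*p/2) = 2*(p + 3)/(2*p + 3)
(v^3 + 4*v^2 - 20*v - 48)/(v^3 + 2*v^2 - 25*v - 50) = (v^2 + 2*v - 24)/(v^2 - 25)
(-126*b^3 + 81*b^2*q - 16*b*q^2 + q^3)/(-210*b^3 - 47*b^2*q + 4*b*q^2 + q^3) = (18*b^2 - 9*b*q + q^2)/(30*b^2 + 11*b*q + q^2)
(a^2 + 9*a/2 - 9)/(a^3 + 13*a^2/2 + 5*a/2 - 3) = (2*a - 3)/(2*a^2 + a - 1)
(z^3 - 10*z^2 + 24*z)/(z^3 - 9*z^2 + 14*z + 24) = z/(z + 1)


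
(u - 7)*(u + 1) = u^2 - 6*u - 7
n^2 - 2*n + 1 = (n - 1)^2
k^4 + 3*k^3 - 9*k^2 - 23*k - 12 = (k - 3)*(k + 1)^2*(k + 4)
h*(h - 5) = h^2 - 5*h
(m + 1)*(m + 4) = m^2 + 5*m + 4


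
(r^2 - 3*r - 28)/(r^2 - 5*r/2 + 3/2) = 2*(r^2 - 3*r - 28)/(2*r^2 - 5*r + 3)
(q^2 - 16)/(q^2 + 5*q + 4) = (q - 4)/(q + 1)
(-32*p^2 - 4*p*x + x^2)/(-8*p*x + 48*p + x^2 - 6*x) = (4*p + x)/(x - 6)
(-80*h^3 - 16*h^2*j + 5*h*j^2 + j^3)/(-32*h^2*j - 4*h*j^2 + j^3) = (20*h^2 - h*j - j^2)/(j*(8*h - j))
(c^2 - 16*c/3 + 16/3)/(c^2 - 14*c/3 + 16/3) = (3*c^2 - 16*c + 16)/(3*c^2 - 14*c + 16)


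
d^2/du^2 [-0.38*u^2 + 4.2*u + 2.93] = -0.760000000000000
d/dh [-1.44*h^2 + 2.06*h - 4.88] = 2.06 - 2.88*h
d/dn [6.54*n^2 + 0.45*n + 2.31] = 13.08*n + 0.45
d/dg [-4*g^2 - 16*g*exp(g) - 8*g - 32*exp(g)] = -16*g*exp(g) - 8*g - 48*exp(g) - 8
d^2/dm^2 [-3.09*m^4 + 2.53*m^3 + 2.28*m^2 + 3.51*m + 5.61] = -37.08*m^2 + 15.18*m + 4.56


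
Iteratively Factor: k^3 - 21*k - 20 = (k + 1)*(k^2 - k - 20) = (k - 5)*(k + 1)*(k + 4)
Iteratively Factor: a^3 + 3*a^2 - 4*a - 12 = (a - 2)*(a^2 + 5*a + 6) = (a - 2)*(a + 3)*(a + 2)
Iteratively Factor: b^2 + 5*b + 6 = (b + 3)*(b + 2)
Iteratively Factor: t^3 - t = (t)*(t^2 - 1) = t*(t + 1)*(t - 1)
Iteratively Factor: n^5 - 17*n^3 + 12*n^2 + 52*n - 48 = (n + 2)*(n^4 - 2*n^3 - 13*n^2 + 38*n - 24) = (n - 1)*(n + 2)*(n^3 - n^2 - 14*n + 24) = (n - 1)*(n + 2)*(n + 4)*(n^2 - 5*n + 6) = (n - 2)*(n - 1)*(n + 2)*(n + 4)*(n - 3)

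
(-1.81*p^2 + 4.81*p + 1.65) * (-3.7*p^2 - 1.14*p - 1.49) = 6.697*p^4 - 15.7336*p^3 - 8.8915*p^2 - 9.0479*p - 2.4585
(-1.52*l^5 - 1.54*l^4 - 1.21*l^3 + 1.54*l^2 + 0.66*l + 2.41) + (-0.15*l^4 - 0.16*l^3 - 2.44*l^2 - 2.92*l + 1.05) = -1.52*l^5 - 1.69*l^4 - 1.37*l^3 - 0.9*l^2 - 2.26*l + 3.46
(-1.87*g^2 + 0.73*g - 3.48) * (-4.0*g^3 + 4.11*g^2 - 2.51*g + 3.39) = 7.48*g^5 - 10.6057*g^4 + 21.614*g^3 - 22.4744*g^2 + 11.2095*g - 11.7972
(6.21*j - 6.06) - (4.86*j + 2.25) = 1.35*j - 8.31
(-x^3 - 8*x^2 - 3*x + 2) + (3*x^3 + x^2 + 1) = 2*x^3 - 7*x^2 - 3*x + 3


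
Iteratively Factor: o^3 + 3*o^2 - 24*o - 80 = (o + 4)*(o^2 - o - 20) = (o - 5)*(o + 4)*(o + 4)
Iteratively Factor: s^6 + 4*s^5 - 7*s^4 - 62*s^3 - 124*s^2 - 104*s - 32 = (s + 1)*(s^5 + 3*s^4 - 10*s^3 - 52*s^2 - 72*s - 32) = (s + 1)*(s + 2)*(s^4 + s^3 - 12*s^2 - 28*s - 16) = (s + 1)*(s + 2)^2*(s^3 - s^2 - 10*s - 8) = (s - 4)*(s + 1)*(s + 2)^2*(s^2 + 3*s + 2) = (s - 4)*(s + 1)^2*(s + 2)^2*(s + 2)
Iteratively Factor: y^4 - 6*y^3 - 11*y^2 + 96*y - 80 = (y + 4)*(y^3 - 10*y^2 + 29*y - 20) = (y - 5)*(y + 4)*(y^2 - 5*y + 4) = (y - 5)*(y - 1)*(y + 4)*(y - 4)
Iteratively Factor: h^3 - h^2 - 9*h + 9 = (h + 3)*(h^2 - 4*h + 3) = (h - 1)*(h + 3)*(h - 3)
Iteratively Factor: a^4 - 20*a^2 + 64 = (a + 2)*(a^3 - 2*a^2 - 16*a + 32) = (a - 2)*(a + 2)*(a^2 - 16) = (a - 4)*(a - 2)*(a + 2)*(a + 4)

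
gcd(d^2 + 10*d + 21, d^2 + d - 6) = d + 3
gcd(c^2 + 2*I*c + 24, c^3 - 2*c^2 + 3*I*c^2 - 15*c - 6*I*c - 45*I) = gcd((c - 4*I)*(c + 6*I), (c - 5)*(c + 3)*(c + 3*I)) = 1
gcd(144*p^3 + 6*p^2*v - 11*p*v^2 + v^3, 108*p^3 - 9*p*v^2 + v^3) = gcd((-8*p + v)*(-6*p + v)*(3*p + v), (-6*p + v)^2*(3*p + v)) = 18*p^2 + 3*p*v - v^2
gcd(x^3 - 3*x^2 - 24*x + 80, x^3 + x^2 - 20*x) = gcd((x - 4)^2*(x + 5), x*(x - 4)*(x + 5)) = x^2 + x - 20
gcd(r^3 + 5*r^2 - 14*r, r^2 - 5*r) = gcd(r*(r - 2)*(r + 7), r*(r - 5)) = r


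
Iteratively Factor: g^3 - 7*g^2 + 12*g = (g)*(g^2 - 7*g + 12) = g*(g - 3)*(g - 4)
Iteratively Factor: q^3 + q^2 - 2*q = (q - 1)*(q^2 + 2*q) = (q - 1)*(q + 2)*(q)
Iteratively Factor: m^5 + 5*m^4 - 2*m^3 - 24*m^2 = (m + 3)*(m^4 + 2*m^3 - 8*m^2) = (m - 2)*(m + 3)*(m^3 + 4*m^2) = (m - 2)*(m + 3)*(m + 4)*(m^2) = m*(m - 2)*(m + 3)*(m + 4)*(m)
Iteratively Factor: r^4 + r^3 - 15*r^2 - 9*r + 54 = (r - 2)*(r^3 + 3*r^2 - 9*r - 27) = (r - 2)*(r + 3)*(r^2 - 9) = (r - 2)*(r + 3)^2*(r - 3)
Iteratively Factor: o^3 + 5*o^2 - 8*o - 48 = (o + 4)*(o^2 + o - 12) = (o - 3)*(o + 4)*(o + 4)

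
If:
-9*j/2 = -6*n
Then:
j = 4*n/3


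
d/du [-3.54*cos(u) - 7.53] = 3.54*sin(u)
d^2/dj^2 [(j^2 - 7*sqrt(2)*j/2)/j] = 0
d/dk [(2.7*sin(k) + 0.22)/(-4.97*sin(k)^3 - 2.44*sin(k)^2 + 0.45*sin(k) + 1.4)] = (26.838*sin(k)^3 + 9.8682*sin(k)^2 + 1.0736*sin(k) + 3.681)*cos(k)/(24.7009*sin(k)^6 + 24.2536*sin(k)^5 + 1.4806*sin(k)^4 - 16.112*sin(k)^3 - 6.6295*sin(k)^2 + 1.26*sin(k) + 1.96)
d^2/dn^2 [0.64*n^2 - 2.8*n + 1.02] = 1.28000000000000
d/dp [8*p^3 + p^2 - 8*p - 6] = 24*p^2 + 2*p - 8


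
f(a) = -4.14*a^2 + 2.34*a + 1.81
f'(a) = 2.34 - 8.28*a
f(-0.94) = -4.05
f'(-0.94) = 10.12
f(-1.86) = -16.87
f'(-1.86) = 17.74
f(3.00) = -28.43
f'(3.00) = -22.50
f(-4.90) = -109.06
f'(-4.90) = 42.91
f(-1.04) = -5.10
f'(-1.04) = 10.95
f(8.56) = -281.51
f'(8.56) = -68.54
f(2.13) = -11.99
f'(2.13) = -15.30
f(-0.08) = 1.60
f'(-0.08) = 3.00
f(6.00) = -133.19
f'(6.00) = -47.34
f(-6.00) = -161.27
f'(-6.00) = 52.02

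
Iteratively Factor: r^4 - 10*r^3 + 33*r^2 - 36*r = (r - 3)*(r^3 - 7*r^2 + 12*r) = (r - 3)^2*(r^2 - 4*r) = (r - 4)*(r - 3)^2*(r)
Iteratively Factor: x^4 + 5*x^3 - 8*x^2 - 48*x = (x - 3)*(x^3 + 8*x^2 + 16*x) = (x - 3)*(x + 4)*(x^2 + 4*x) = (x - 3)*(x + 4)^2*(x)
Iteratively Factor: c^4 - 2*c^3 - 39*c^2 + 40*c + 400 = (c - 5)*(c^3 + 3*c^2 - 24*c - 80) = (c - 5)^2*(c^2 + 8*c + 16) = (c - 5)^2*(c + 4)*(c + 4)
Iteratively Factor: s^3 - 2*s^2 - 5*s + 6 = (s - 3)*(s^2 + s - 2) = (s - 3)*(s + 2)*(s - 1)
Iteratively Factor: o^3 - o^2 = (o)*(o^2 - o) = o*(o - 1)*(o)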